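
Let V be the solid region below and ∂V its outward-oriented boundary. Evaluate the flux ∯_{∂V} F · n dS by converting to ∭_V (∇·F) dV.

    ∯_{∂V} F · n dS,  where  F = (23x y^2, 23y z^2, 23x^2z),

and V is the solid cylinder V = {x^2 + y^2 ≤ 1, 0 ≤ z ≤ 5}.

By the divergence theorem,

    ∯_{∂V} F · n dS = ∭_V (∇ · F) dV.

Compute the divergence:
    ∇ · F = ∂F_x/∂x + ∂F_y/∂y + ∂F_z/∂z = 23y^2 + 23z^2 + 23x^2 = 23x^2 + 23y^2 + 23z^2.

In cylindrical coordinates, x = r cos(θ), y = r sin(θ), z = z, dV = r dr dθ dz, with 0 ≤ r ≤ 1, 0 ≤ θ ≤ 2π, 0 ≤ z ≤ 5.

The integrand, after substitution and multiplying by the volume element, becomes (23r^2 + 23z^2) · r, so

    ∭_V (∇·F) dV = ∫_0^{2π} ∫_0^{1} ∫_0^{5} (23r^2 + 23z^2) · r dz dr dθ.

Inner (z from 0 to 5): 115r (r^2 + 25/3).
Middle (r from 0 to 1): 6095/12.
Outer (θ from 0 to 2π): 6095π/6.

Therefore ∯_{∂V} F · n dS = 6095π/6.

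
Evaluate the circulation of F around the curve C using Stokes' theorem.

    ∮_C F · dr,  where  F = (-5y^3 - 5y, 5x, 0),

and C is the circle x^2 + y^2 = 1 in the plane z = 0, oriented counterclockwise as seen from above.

Let S be the flat disk x^2 + y^2 ≤ 1 in the plane z = 0, with upward unit normal n̂ = ẑ. By Stokes' theorem,

    ∮_C F · dr = ∬_S (∇ × F) · n̂ dS = ∬_D (curl F)_z dA,

where D is the disk x^2 + y^2 ≤ 1.

Compute the curl of F = (-5y^3 - 5y, 5x, 0):
    (∇ × F)_x = ∂F_z/∂y - ∂F_y/∂z = 0,
    (∇ × F)_y = ∂F_x/∂z - ∂F_z/∂x = 0,
    (∇ × F)_z = ∂F_y/∂x - ∂F_x/∂y = 15y^2 + 10.

On z = 0, (curl F)_z = 15y^2 + 10.

Convert to polar (x = r cos θ, y = r sin θ, dA = r dr dθ); the integrand becomes 15r^2sin(θ)^2 + 10, so

    ∬_D (curl F)_z dA = ∫_0^{2π} ∫_0^{1} (15r^2sin(θ)^2 + 10) · r dr dθ.

Inner (r from 0 to 1): 15sin(θ)^2/4 + 5.
Outer (θ from 0 to 2π): 55π/4.

Therefore ∮_C F · dr = 55π/4.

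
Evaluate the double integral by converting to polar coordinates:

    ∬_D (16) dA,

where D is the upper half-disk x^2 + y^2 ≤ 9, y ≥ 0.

The region D is 0 ≤ r ≤ 3, 0 ≤ θ ≤ π in polar coordinates, where x = r cos(θ), y = r sin(θ), and dA = r dr dθ.

Under the substitution, the integrand becomes 16, so

    ∬_D (16) dA = ∫_{0}^{π} ∫_{0}^{3} (16) · r dr dθ.

Inner integral (in r): ∫_{0}^{3} (16) · r dr = 72.

Outer integral (in θ): ∫_{0}^{π} (72) dθ = 72π.

Therefore ∬_D (16) dA = 72π.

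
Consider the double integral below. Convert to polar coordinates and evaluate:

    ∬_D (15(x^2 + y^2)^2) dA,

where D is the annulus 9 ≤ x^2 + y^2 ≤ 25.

The region D is 3 ≤ r ≤ 5, 0 ≤ θ ≤ 2π in polar coordinates, where x = r cos(θ), y = r sin(θ), and dA = r dr dθ.

Under the substitution, the integrand becomes 15r^4, so

    ∬_D (15(x^2 + y^2)^2) dA = ∫_{0}^{2π} ∫_{3}^{5} (15r^4) · r dr dθ.

Inner integral (in r): ∫_{3}^{5} (15r^4) · r dr = 37240.

Outer integral (in θ): ∫_{0}^{2π} (37240) dθ = 74480π.

Therefore ∬_D (15(x^2 + y^2)^2) dA = 74480π.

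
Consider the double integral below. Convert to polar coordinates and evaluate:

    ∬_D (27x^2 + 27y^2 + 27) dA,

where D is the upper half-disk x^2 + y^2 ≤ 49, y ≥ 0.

The region D is 0 ≤ r ≤ 7, 0 ≤ θ ≤ π in polar coordinates, where x = r cos(θ), y = r sin(θ), and dA = r dr dθ.

Under the substitution, the integrand becomes 27r^2 + 27, so

    ∬_D (27x^2 + 27y^2 + 27) dA = ∫_{0}^{π} ∫_{0}^{7} (27r^2 + 27) · r dr dθ.

Inner integral (in r): ∫_{0}^{7} (27r^2 + 27) · r dr = 67473/4.

Outer integral (in θ): ∫_{0}^{π} (67473/4) dθ = 67473π/4.

Therefore ∬_D (27x^2 + 27y^2 + 27) dA = 67473π/4.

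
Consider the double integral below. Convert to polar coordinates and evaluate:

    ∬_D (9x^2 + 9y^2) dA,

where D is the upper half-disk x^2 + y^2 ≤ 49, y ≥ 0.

The region D is 0 ≤ r ≤ 7, 0 ≤ θ ≤ π in polar coordinates, where x = r cos(θ), y = r sin(θ), and dA = r dr dθ.

Under the substitution, the integrand becomes 9r^2, so

    ∬_D (9x^2 + 9y^2) dA = ∫_{0}^{π} ∫_{0}^{7} (9r^2) · r dr dθ.

Inner integral (in r): ∫_{0}^{7} (9r^2) · r dr = 21609/4.

Outer integral (in θ): ∫_{0}^{π} (21609/4) dθ = 21609π/4.

Therefore ∬_D (9x^2 + 9y^2) dA = 21609π/4.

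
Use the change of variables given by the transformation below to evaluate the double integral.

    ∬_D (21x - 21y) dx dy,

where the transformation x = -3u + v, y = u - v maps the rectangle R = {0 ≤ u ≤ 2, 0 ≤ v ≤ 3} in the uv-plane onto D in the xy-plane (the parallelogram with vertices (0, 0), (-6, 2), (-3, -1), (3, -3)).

Compute the Jacobian determinant of (x, y) with respect to (u, v):

    ∂(x,y)/∂(u,v) = | -3  1 | = (-3)(-1) - (1)(1) = 2.
                   | 1  -1 |

Its absolute value is |J| = 2 (the area scaling factor).

Substituting x = -3u + v, y = u - v into the integrand,

    21x - 21y → -84u + 42v,

so the integral becomes

    ∬_R (-84u + 42v) · |J| du dv = ∫_0^2 ∫_0^3 (-168u + 84v) dv du.

Inner (v): 378 - 504u.
Outer (u): -252.

Therefore ∬_D (21x - 21y) dx dy = -252.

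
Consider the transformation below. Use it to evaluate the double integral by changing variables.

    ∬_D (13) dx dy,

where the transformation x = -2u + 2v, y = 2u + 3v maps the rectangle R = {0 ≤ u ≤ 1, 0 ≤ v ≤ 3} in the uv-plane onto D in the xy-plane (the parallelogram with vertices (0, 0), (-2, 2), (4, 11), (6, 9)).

Compute the Jacobian determinant of (x, y) with respect to (u, v):

    ∂(x,y)/∂(u,v) = | -2  2 | = (-2)(3) - (2)(2) = -10.
                   | 2  3 |

Its absolute value is |J| = 10 (the area scaling factor).

Substituting x = -2u + 2v, y = 2u + 3v into the integrand,

    13 → 13,

so the integral becomes

    ∬_R (13) · |J| du dv = ∫_0^1 ∫_0^3 (130) dv du.

Inner (v): 390.
Outer (u): 390.

Therefore ∬_D (13) dx dy = 390.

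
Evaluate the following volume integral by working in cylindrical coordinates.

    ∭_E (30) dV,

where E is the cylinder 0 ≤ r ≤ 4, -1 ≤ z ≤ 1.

In cylindrical coordinates, x = r cos(θ), y = r sin(θ), z = z, and dV = r dr dθ dz.

The integrand becomes 30, so

    ∭_E (30) dV = ∫_{0}^{2π} ∫_{0}^{4} ∫_{-1}^{1} (30) · r dz dr dθ.

Inner (z): 60r.
Middle (r from 0 to 4): 480.
Outer (θ): 960π.

Therefore the triple integral equals 960π.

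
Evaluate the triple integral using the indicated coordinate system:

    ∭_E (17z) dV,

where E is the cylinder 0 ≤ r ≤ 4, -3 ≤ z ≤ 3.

In cylindrical coordinates, x = r cos(θ), y = r sin(θ), z = z, and dV = r dr dθ dz.

The integrand becomes 17z, so

    ∭_E (17z) dV = ∫_{0}^{2π} ∫_{0}^{4} ∫_{-3}^{3} (17z) · r dz dr dθ.

Inner (z): 0.
Middle (r from 0 to 4): 0.
Outer (θ): 0.

Therefore the triple integral equals 0.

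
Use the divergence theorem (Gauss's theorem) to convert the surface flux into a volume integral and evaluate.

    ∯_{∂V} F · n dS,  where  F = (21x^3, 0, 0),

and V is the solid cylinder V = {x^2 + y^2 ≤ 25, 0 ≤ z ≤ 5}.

By the divergence theorem,

    ∯_{∂V} F · n dS = ∭_V (∇ · F) dV.

Compute the divergence:
    ∇ · F = ∂F_x/∂x + ∂F_y/∂y + ∂F_z/∂z = 63x^2 + 0 + 0 = 63x^2.

In cylindrical coordinates, x = r cos(θ), y = r sin(θ), z = z, dV = r dr dθ dz, with 0 ≤ r ≤ 5, 0 ≤ θ ≤ 2π, 0 ≤ z ≤ 5.

The integrand, after substitution and multiplying by the volume element, becomes (63r^2cos(θ)^2) · r, so

    ∭_V (∇·F) dV = ∫_0^{2π} ∫_0^{5} ∫_0^{5} (63r^2cos(θ)^2) · r dz dr dθ.

Inner (z from 0 to 5): 315r^3cos(θ)^2.
Middle (r from 0 to 5): 196875cos(θ)^2/4.
Outer (θ from 0 to 2π): 196875π/4.

Therefore ∯_{∂V} F · n dS = 196875π/4.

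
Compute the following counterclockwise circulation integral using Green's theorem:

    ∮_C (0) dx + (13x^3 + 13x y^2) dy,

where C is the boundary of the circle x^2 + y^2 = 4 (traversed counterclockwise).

Green's theorem converts the closed line integral into a double integral over the enclosed region D:

    ∮_C P dx + Q dy = ∬_D (∂Q/∂x - ∂P/∂y) dA.

Here P = 0, Q = 13x^3 + 13x y^2, so

    ∂Q/∂x = 39x^2 + 13y^2,    ∂P/∂y = 0,
    ∂Q/∂x - ∂P/∂y = 39x^2 + 13y^2.

D is the region x^2 + y^2 ≤ 4. Evaluating the double integral:

In polar coordinates (x = r cos θ, y = r sin θ, dA = r dr dθ) the integrand becomes 13r^2(cos(2θ) + 2), so

    ∬_D (39x^2 + 13y^2) dA = ∫_0^{2π} ∫_0^{2} (13r^2(cos(2θ) + 2)) · r dr dθ.

Inner (r from 0 to 2): 52cos(2θ) + 104.
Outer (θ from 0 to 2π): 208π.

Therefore ∮_C P dx + Q dy = 208π.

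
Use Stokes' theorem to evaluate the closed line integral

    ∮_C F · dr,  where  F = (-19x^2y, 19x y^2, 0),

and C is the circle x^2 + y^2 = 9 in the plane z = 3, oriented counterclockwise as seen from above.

Let S be the flat disk x^2 + y^2 ≤ 9 in the plane z = 3, with upward unit normal n̂ = ẑ. By Stokes' theorem,

    ∮_C F · dr = ∬_S (∇ × F) · n̂ dS = ∬_D (curl F)_z dA,

where D is the disk x^2 + y^2 ≤ 9.

Compute the curl of F = (-19x^2y, 19x y^2, 0):
    (∇ × F)_x = ∂F_z/∂y - ∂F_y/∂z = 0,
    (∇ × F)_y = ∂F_x/∂z - ∂F_z/∂x = 0,
    (∇ × F)_z = ∂F_y/∂x - ∂F_x/∂y = 19x^2 + 19y^2.

On z = 3, (curl F)_z = 19x^2 + 19y^2.

Convert to polar (x = r cos θ, y = r sin θ, dA = r dr dθ); the integrand becomes 19r^2, so

    ∬_D (curl F)_z dA = ∫_0^{2π} ∫_0^{3} (19r^2) · r dr dθ.

Inner (r from 0 to 3): 1539/4.
Outer (θ from 0 to 2π): 1539π/2.

Therefore ∮_C F · dr = 1539π/2.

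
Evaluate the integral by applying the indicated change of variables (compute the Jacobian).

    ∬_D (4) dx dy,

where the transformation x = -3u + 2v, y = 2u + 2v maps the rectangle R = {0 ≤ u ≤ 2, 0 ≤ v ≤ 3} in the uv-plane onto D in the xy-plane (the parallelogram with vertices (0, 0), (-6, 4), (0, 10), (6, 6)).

Compute the Jacobian determinant of (x, y) with respect to (u, v):

    ∂(x,y)/∂(u,v) = | -3  2 | = (-3)(2) - (2)(2) = -10.
                   | 2  2 |

Its absolute value is |J| = 10 (the area scaling factor).

Substituting x = -3u + 2v, y = 2u + 2v into the integrand,

    4 → 4,

so the integral becomes

    ∬_R (4) · |J| du dv = ∫_0^2 ∫_0^3 (40) dv du.

Inner (v): 120.
Outer (u): 240.

Therefore ∬_D (4) dx dy = 240.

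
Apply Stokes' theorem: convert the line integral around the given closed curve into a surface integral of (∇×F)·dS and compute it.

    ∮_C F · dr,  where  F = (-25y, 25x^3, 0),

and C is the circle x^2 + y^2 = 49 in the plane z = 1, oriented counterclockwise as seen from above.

Let S be the flat disk x^2 + y^2 ≤ 49 in the plane z = 1, with upward unit normal n̂ = ẑ. By Stokes' theorem,

    ∮_C F · dr = ∬_S (∇ × F) · n̂ dS = ∬_D (curl F)_z dA,

where D is the disk x^2 + y^2 ≤ 49.

Compute the curl of F = (-25y, 25x^3, 0):
    (∇ × F)_x = ∂F_z/∂y - ∂F_y/∂z = 0,
    (∇ × F)_y = ∂F_x/∂z - ∂F_z/∂x = 0,
    (∇ × F)_z = ∂F_y/∂x - ∂F_x/∂y = 75x^2 + 25.

On z = 1, (curl F)_z = 75x^2 + 25.

Convert to polar (x = r cos θ, y = r sin θ, dA = r dr dθ); the integrand becomes 75r^2cos(θ)^2 + 25, so

    ∬_D (curl F)_z dA = ∫_0^{2π} ∫_0^{7} (75r^2cos(θ)^2 + 25) · r dr dθ.

Inner (r from 0 to 7): 180075cos(θ)^2/4 + 1225/2.
Outer (θ from 0 to 2π): 184975π/4.

Therefore ∮_C F · dr = 184975π/4.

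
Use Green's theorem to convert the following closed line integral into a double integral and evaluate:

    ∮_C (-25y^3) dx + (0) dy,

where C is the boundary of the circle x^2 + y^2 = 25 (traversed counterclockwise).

Green's theorem converts the closed line integral into a double integral over the enclosed region D:

    ∮_C P dx + Q dy = ∬_D (∂Q/∂x - ∂P/∂y) dA.

Here P = -25y^3, Q = 0, so

    ∂Q/∂x = 0,    ∂P/∂y = -75y^2,
    ∂Q/∂x - ∂P/∂y = 75y^2.

D is the region x^2 + y^2 ≤ 25. Evaluating the double integral:

In polar coordinates (x = r cos θ, y = r sin θ, dA = r dr dθ) the integrand becomes 75r^2sin(θ)^2, so

    ∬_D (75y^2) dA = ∫_0^{2π} ∫_0^{5} (75r^2sin(θ)^2) · r dr dθ.

Inner (r from 0 to 5): 46875sin(θ)^2/4.
Outer (θ from 0 to 2π): 46875π/4.

Therefore ∮_C P dx + Q dy = 46875π/4.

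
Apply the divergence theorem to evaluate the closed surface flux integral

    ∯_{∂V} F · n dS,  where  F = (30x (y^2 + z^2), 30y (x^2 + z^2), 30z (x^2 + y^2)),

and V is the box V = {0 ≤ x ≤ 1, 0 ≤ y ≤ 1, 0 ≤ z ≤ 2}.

By the divergence theorem,

    ∯_{∂V} F · n dS = ∭_V (∇ · F) dV.

Compute the divergence:
    ∇ · F = ∂F_x/∂x + ∂F_y/∂y + ∂F_z/∂z = 30y^2 + 30z^2 + 30x^2 + 30z^2 + 30x^2 + 30y^2 = 60x^2 + 60y^2 + 60z^2.

V is a rectangular box, so dV = dx dy dz with 0 ≤ x ≤ 1, 0 ≤ y ≤ 1, 0 ≤ z ≤ 2.

Integrate (60x^2 + 60y^2 + 60z^2) over V as an iterated integral:

    ∭_V (∇·F) dV = ∫_0^{1} ∫_0^{1} ∫_0^{2} (60x^2 + 60y^2 + 60z^2) dz dy dx.

Inner (z from 0 to 2): 120x^2 + 120y^2 + 160.
Middle (y from 0 to 1): 120x^2 + 200.
Outer (x from 0 to 1): 240.

Therefore ∯_{∂V} F · n dS = 240.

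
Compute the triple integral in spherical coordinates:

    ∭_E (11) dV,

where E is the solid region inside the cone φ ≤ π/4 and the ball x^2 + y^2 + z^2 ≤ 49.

In spherical coordinates, x = ρ sin(φ) cos(θ), y = ρ sin(φ) sin(θ), z = ρ cos(φ), and dV = ρ^2 sin(φ) dρ dφ dθ.

The integrand becomes 11, so

    ∭_E (11) dV = ∫_{0}^{2π} ∫_{0}^{π/4} ∫_{0}^{7} (11) · ρ^2 sin(φ) dρ dφ dθ.

Inner (ρ): 3773sin(φ)/3.
Middle (φ): 3773/3 - 3773sqrt(2)/6.
Outer (θ): 3773π (2 - sqrt(2))/3.

Therefore the triple integral equals 3773π (2 - sqrt(2))/3.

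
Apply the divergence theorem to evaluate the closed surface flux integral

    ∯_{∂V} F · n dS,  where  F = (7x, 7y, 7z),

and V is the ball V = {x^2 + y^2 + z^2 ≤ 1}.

By the divergence theorem,

    ∯_{∂V} F · n dS = ∭_V (∇ · F) dV.

Compute the divergence:
    ∇ · F = ∂F_x/∂x + ∂F_y/∂y + ∂F_z/∂z = 7 + 7 + 7 = 21.

In spherical coordinates, x = ρ sin(φ) cos(θ), y = ρ sin(φ) sin(θ), z = ρ cos(φ), dV = ρ^2 sin(φ) dρ dφ dθ, with 0 ≤ ρ ≤ 1, 0 ≤ φ ≤ π, 0 ≤ θ ≤ 2π.

The integrand, after substitution and multiplying by the volume element, becomes (21) · ρ^2 sin(φ), so

    ∭_V (∇·F) dV = ∫_0^{2π} ∫_0^{π} ∫_0^{1} (21) · ρ^2 sin(φ) dρ dφ dθ.

Inner (ρ from 0 to 1): 7sin(φ).
Middle (φ from 0 to π): 14.
Outer (θ from 0 to 2π): 28π.

Therefore ∯_{∂V} F · n dS = 28π.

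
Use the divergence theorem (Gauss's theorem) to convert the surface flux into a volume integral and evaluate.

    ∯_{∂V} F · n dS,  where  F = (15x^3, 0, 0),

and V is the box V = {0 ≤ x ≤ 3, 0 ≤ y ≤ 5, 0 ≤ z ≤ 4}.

By the divergence theorem,

    ∯_{∂V} F · n dS = ∭_V (∇ · F) dV.

Compute the divergence:
    ∇ · F = ∂F_x/∂x + ∂F_y/∂y + ∂F_z/∂z = 45x^2 + 0 + 0 = 45x^2.

V is a rectangular box, so dV = dx dy dz with 0 ≤ x ≤ 3, 0 ≤ y ≤ 5, 0 ≤ z ≤ 4.

Integrate (45x^2) over V as an iterated integral:

    ∭_V (∇·F) dV = ∫_0^{3} ∫_0^{5} ∫_0^{4} (45x^2) dz dy dx.

Inner (z from 0 to 4): 180x^2.
Middle (y from 0 to 5): 900x^2.
Outer (x from 0 to 3): 8100.

Therefore ∯_{∂V} F · n dS = 8100.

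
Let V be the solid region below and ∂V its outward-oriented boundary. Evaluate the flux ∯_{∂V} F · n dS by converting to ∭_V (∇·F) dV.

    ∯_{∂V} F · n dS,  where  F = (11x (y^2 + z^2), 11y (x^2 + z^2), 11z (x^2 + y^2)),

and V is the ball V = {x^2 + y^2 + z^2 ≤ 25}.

By the divergence theorem,

    ∯_{∂V} F · n dS = ∭_V (∇ · F) dV.

Compute the divergence:
    ∇ · F = ∂F_x/∂x + ∂F_y/∂y + ∂F_z/∂z = 11y^2 + 11z^2 + 11x^2 + 11z^2 + 11x^2 + 11y^2 = 22x^2 + 22y^2 + 22z^2.

In spherical coordinates, x = ρ sin(φ) cos(θ), y = ρ sin(φ) sin(θ), z = ρ cos(φ), dV = ρ^2 sin(φ) dρ dφ dθ, with 0 ≤ ρ ≤ 5, 0 ≤ φ ≤ π, 0 ≤ θ ≤ 2π.

The integrand, after substitution and multiplying by the volume element, becomes (22ρ^2) · ρ^2 sin(φ), so

    ∭_V (∇·F) dV = ∫_0^{2π} ∫_0^{π} ∫_0^{5} (22ρ^2) · ρ^2 sin(φ) dρ dφ dθ.

Inner (ρ from 0 to 5): 13750sin(φ).
Middle (φ from 0 to π): 27500.
Outer (θ from 0 to 2π): 55000π.

Therefore ∯_{∂V} F · n dS = 55000π.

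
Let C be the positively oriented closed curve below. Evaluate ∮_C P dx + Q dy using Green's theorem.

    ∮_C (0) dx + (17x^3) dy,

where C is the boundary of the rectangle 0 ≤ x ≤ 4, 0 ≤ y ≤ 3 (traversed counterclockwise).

Green's theorem converts the closed line integral into a double integral over the enclosed region D:

    ∮_C P dx + Q dy = ∬_D (∂Q/∂x - ∂P/∂y) dA.

Here P = 0, Q = 17x^3, so

    ∂Q/∂x = 51x^2,    ∂P/∂y = 0,
    ∂Q/∂x - ∂P/∂y = 51x^2.

D is the region 0 ≤ x ≤ 4, 0 ≤ y ≤ 3. Evaluating the double integral:

    ∬_D (51x^2) dA = ∫_0^{4} ∫_0^{3} (51x^2) dy dx.

Inner (y from 0 to 3): 153x^2.
Outer (x from 0 to 4): 3264.

Therefore ∮_C P dx + Q dy = 3264.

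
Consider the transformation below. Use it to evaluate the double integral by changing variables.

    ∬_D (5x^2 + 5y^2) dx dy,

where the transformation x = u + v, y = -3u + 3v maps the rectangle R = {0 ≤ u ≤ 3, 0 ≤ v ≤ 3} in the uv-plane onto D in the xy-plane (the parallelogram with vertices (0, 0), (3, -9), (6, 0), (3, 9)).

Compute the Jacobian determinant of (x, y) with respect to (u, v):

    ∂(x,y)/∂(u,v) = | 1  1 | = (1)(3) - (1)(-3) = 6.
                   | -3  3 |

Its absolute value is |J| = 6 (the area scaling factor).

Substituting x = u + v, y = -3u + 3v into the integrand,

    5x^2 + 5y^2 → 50u^2 - 80u v + 50v^2,

so the integral becomes

    ∬_R (50u^2 - 80u v + 50v^2) · |J| du dv = ∫_0^3 ∫_0^3 (300u^2 - 480u v + 300v^2) dv du.

Inner (v): 900u^2 - 2160u + 2700.
Outer (u): 6480.

Therefore ∬_D (5x^2 + 5y^2) dx dy = 6480.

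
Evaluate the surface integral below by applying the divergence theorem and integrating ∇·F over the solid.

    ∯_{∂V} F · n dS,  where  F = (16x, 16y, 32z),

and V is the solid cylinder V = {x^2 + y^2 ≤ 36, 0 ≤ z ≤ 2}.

By the divergence theorem,

    ∯_{∂V} F · n dS = ∭_V (∇ · F) dV.

Compute the divergence:
    ∇ · F = ∂F_x/∂x + ∂F_y/∂y + ∂F_z/∂z = 16 + 16 + 32 = 64.

In cylindrical coordinates, x = r cos(θ), y = r sin(θ), z = z, dV = r dr dθ dz, with 0 ≤ r ≤ 6, 0 ≤ θ ≤ 2π, 0 ≤ z ≤ 2.

The integrand, after substitution and multiplying by the volume element, becomes (64) · r, so

    ∭_V (∇·F) dV = ∫_0^{2π} ∫_0^{6} ∫_0^{2} (64) · r dz dr dθ.

Inner (z from 0 to 2): 128r.
Middle (r from 0 to 6): 2304.
Outer (θ from 0 to 2π): 4608π.

Therefore ∯_{∂V} F · n dS = 4608π.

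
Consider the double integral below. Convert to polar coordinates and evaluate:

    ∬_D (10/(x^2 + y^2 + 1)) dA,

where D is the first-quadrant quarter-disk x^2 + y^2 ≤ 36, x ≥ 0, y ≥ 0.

The region D is 0 ≤ r ≤ 6, 0 ≤ θ ≤ π/2 in polar coordinates, where x = r cos(θ), y = r sin(θ), and dA = r dr dθ.

Under the substitution, the integrand becomes 10/(r^2 + 1), so

    ∬_D (10/(x^2 + y^2 + 1)) dA = ∫_{0}^{π/2} ∫_{0}^{6} (10/(r^2 + 1)) · r dr dθ.

Inner integral (in r): ∫_{0}^{6} (10/(r^2 + 1)) · r dr = log(69343957).

Outer integral (in θ): ∫_{0}^{π/2} (log(69343957)) dθ = log(69343957^(π/2)).

Therefore ∬_D (10/(x^2 + y^2 + 1)) dA = log(69343957^(π/2)).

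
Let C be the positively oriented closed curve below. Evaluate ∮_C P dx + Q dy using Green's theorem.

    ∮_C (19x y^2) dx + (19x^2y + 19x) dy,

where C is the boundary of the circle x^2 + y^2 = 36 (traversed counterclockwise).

Green's theorem converts the closed line integral into a double integral over the enclosed region D:

    ∮_C P dx + Q dy = ∬_D (∂Q/∂x - ∂P/∂y) dA.

Here P = 19x y^2, Q = 19x^2y + 19x, so

    ∂Q/∂x = 38x y + 19,    ∂P/∂y = 38x y,
    ∂Q/∂x - ∂P/∂y = 19.

D is the region x^2 + y^2 ≤ 36. Evaluating the double integral:

In polar coordinates (x = r cos θ, y = r sin θ, dA = r dr dθ) the integrand becomes 19, so

    ∬_D (19) dA = ∫_0^{2π} ∫_0^{6} (19) · r dr dθ.

Inner (r from 0 to 6): 342.
Outer (θ from 0 to 2π): 684π.

Therefore ∮_C P dx + Q dy = 684π.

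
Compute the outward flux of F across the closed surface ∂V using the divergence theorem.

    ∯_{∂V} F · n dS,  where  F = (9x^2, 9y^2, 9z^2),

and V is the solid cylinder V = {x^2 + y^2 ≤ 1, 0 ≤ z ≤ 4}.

By the divergence theorem,

    ∯_{∂V} F · n dS = ∭_V (∇ · F) dV.

Compute the divergence:
    ∇ · F = ∂F_x/∂x + ∂F_y/∂y + ∂F_z/∂z = 18x + 18y + 18z.

In cylindrical coordinates, x = r cos(θ), y = r sin(θ), z = z, dV = r dr dθ dz, with 0 ≤ r ≤ 1, 0 ≤ θ ≤ 2π, 0 ≤ z ≤ 4.

The integrand, after substitution and multiplying by the volume element, becomes (18sqrt(2)r sin(θ + π/4) + 18z) · r, so

    ∭_V (∇·F) dV = ∫_0^{2π} ∫_0^{1} ∫_0^{4} (18sqrt(2)r sin(θ + π/4) + 18z) · r dz dr dθ.

Inner (z from 0 to 4): 72r (sqrt(2)r sin(θ + π/4) + 2).
Middle (r from 0 to 1): 24sqrt(2)sin(θ + π/4) + 72.
Outer (θ from 0 to 2π): 144π.

Therefore ∯_{∂V} F · n dS = 144π.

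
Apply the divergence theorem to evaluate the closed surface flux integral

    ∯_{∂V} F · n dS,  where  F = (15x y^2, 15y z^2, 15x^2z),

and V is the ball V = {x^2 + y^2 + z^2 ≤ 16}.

By the divergence theorem,

    ∯_{∂V} F · n dS = ∭_V (∇ · F) dV.

Compute the divergence:
    ∇ · F = ∂F_x/∂x + ∂F_y/∂y + ∂F_z/∂z = 15y^2 + 15z^2 + 15x^2 = 15x^2 + 15y^2 + 15z^2.

In spherical coordinates, x = ρ sin(φ) cos(θ), y = ρ sin(φ) sin(θ), z = ρ cos(φ), dV = ρ^2 sin(φ) dρ dφ dθ, with 0 ≤ ρ ≤ 4, 0 ≤ φ ≤ π, 0 ≤ θ ≤ 2π.

The integrand, after substitution and multiplying by the volume element, becomes (15ρ^2) · ρ^2 sin(φ), so

    ∭_V (∇·F) dV = ∫_0^{2π} ∫_0^{π} ∫_0^{4} (15ρ^2) · ρ^2 sin(φ) dρ dφ dθ.

Inner (ρ from 0 to 4): 3072sin(φ).
Middle (φ from 0 to π): 6144.
Outer (θ from 0 to 2π): 12288π.

Therefore ∯_{∂V} F · n dS = 12288π.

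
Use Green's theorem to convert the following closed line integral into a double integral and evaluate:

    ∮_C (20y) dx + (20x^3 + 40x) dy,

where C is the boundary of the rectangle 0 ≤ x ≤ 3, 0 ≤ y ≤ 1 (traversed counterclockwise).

Green's theorem converts the closed line integral into a double integral over the enclosed region D:

    ∮_C P dx + Q dy = ∬_D (∂Q/∂x - ∂P/∂y) dA.

Here P = 20y, Q = 20x^3 + 40x, so

    ∂Q/∂x = 60x^2 + 40,    ∂P/∂y = 20,
    ∂Q/∂x - ∂P/∂y = 60x^2 + 20.

D is the region 0 ≤ x ≤ 3, 0 ≤ y ≤ 1. Evaluating the double integral:

    ∬_D (60x^2 + 20) dA = ∫_0^{3} ∫_0^{1} (60x^2 + 20) dy dx.

Inner (y from 0 to 1): 60x^2 + 20.
Outer (x from 0 to 3): 600.

Therefore ∮_C P dx + Q dy = 600.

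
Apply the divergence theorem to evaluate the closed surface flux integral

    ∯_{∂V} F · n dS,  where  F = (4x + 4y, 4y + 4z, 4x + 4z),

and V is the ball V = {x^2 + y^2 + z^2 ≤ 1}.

By the divergence theorem,

    ∯_{∂V} F · n dS = ∭_V (∇ · F) dV.

Compute the divergence:
    ∇ · F = ∂F_x/∂x + ∂F_y/∂y + ∂F_z/∂z = 4 + 4 + 4 = 12.

In spherical coordinates, x = ρ sin(φ) cos(θ), y = ρ sin(φ) sin(θ), z = ρ cos(φ), dV = ρ^2 sin(φ) dρ dφ dθ, with 0 ≤ ρ ≤ 1, 0 ≤ φ ≤ π, 0 ≤ θ ≤ 2π.

The integrand, after substitution and multiplying by the volume element, becomes (12) · ρ^2 sin(φ), so

    ∭_V (∇·F) dV = ∫_0^{2π} ∫_0^{π} ∫_0^{1} (12) · ρ^2 sin(φ) dρ dφ dθ.

Inner (ρ from 0 to 1): 4sin(φ).
Middle (φ from 0 to π): 8.
Outer (θ from 0 to 2π): 16π.

Therefore ∯_{∂V} F · n dS = 16π.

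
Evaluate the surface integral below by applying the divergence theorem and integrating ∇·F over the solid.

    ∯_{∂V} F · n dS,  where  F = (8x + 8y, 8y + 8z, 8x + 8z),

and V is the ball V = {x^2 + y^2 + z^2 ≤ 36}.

By the divergence theorem,

    ∯_{∂V} F · n dS = ∭_V (∇ · F) dV.

Compute the divergence:
    ∇ · F = ∂F_x/∂x + ∂F_y/∂y + ∂F_z/∂z = 8 + 8 + 8 = 24.

In spherical coordinates, x = ρ sin(φ) cos(θ), y = ρ sin(φ) sin(θ), z = ρ cos(φ), dV = ρ^2 sin(φ) dρ dφ dθ, with 0 ≤ ρ ≤ 6, 0 ≤ φ ≤ π, 0 ≤ θ ≤ 2π.

The integrand, after substitution and multiplying by the volume element, becomes (24) · ρ^2 sin(φ), so

    ∭_V (∇·F) dV = ∫_0^{2π} ∫_0^{π} ∫_0^{6} (24) · ρ^2 sin(φ) dρ dφ dθ.

Inner (ρ from 0 to 6): 1728sin(φ).
Middle (φ from 0 to π): 3456.
Outer (θ from 0 to 2π): 6912π.

Therefore ∯_{∂V} F · n dS = 6912π.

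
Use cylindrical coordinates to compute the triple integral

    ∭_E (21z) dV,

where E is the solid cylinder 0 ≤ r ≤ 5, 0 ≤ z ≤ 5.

In cylindrical coordinates, x = r cos(θ), y = r sin(θ), z = z, and dV = r dr dθ dz.

The integrand becomes 21z, so

    ∭_E (21z) dV = ∫_{0}^{2π} ∫_{0}^{5} ∫_{0}^{5} (21z) · r dz dr dθ.

Inner (z): 525r/2.
Middle (r from 0 to 5): 13125/4.
Outer (θ): 13125π/2.

Therefore the triple integral equals 13125π/2.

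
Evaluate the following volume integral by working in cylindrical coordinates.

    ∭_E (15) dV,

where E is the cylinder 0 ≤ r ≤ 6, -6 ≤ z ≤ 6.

In cylindrical coordinates, x = r cos(θ), y = r sin(θ), z = z, and dV = r dr dθ dz.

The integrand becomes 15, so

    ∭_E (15) dV = ∫_{0}^{2π} ∫_{0}^{6} ∫_{-6}^{6} (15) · r dz dr dθ.

Inner (z): 180r.
Middle (r from 0 to 6): 3240.
Outer (θ): 6480π.

Therefore the triple integral equals 6480π.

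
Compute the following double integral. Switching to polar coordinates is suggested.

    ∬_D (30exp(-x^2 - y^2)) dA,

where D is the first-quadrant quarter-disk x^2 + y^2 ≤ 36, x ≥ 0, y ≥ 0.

The region D is 0 ≤ r ≤ 6, 0 ≤ θ ≤ π/2 in polar coordinates, where x = r cos(θ), y = r sin(θ), and dA = r dr dθ.

Under the substitution, the integrand becomes 30exp(-r^2), so

    ∬_D (30exp(-x^2 - y^2)) dA = ∫_{0}^{π/2} ∫_{0}^{6} (30exp(-r^2)) · r dr dθ.

Inner integral (in r): ∫_{0}^{6} (30exp(-r^2)) · r dr = 15 - 15exp(-36).

Outer integral (in θ): ∫_{0}^{π/2} (15 - 15exp(-36)) dθ = -15π (1 - exp(36))exp(-36)/2.

Therefore ∬_D (30exp(-x^2 - y^2)) dA = -15π (1 - exp(36))exp(-36)/2.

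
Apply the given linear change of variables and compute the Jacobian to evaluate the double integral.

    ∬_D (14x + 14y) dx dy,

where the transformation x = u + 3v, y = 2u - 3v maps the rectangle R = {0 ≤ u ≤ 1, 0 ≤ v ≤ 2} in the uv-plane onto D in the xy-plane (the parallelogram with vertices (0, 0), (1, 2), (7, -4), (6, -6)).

Compute the Jacobian determinant of (x, y) with respect to (u, v):

    ∂(x,y)/∂(u,v) = | 1  3 | = (1)(-3) - (3)(2) = -9.
                   | 2  -3 |

Its absolute value is |J| = 9 (the area scaling factor).

Substituting x = u + 3v, y = 2u - 3v into the integrand,

    14x + 14y → 42u,

so the integral becomes

    ∬_R (42u) · |J| du dv = ∫_0^1 ∫_0^2 (378u) dv du.

Inner (v): 756u.
Outer (u): 378.

Therefore ∬_D (14x + 14y) dx dy = 378.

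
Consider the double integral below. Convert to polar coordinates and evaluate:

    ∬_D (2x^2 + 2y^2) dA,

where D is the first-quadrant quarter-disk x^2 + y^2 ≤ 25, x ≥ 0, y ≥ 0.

The region D is 0 ≤ r ≤ 5, 0 ≤ θ ≤ π/2 in polar coordinates, where x = r cos(θ), y = r sin(θ), and dA = r dr dθ.

Under the substitution, the integrand becomes 2r^2, so

    ∬_D (2x^2 + 2y^2) dA = ∫_{0}^{π/2} ∫_{0}^{5} (2r^2) · r dr dθ.

Inner integral (in r): ∫_{0}^{5} (2r^2) · r dr = 625/2.

Outer integral (in θ): ∫_{0}^{π/2} (625/2) dθ = 625π/4.

Therefore ∬_D (2x^2 + 2y^2) dA = 625π/4.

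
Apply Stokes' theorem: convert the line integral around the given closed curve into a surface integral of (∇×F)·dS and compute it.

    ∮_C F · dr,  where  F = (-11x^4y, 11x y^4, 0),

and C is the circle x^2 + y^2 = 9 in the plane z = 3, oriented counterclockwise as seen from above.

Let S be the flat disk x^2 + y^2 ≤ 9 in the plane z = 3, with upward unit normal n̂ = ẑ. By Stokes' theorem,

    ∮_C F · dr = ∬_S (∇ × F) · n̂ dS = ∬_D (curl F)_z dA,

where D is the disk x^2 + y^2 ≤ 9.

Compute the curl of F = (-11x^4y, 11x y^4, 0):
    (∇ × F)_x = ∂F_z/∂y - ∂F_y/∂z = 0,
    (∇ × F)_y = ∂F_x/∂z - ∂F_z/∂x = 0,
    (∇ × F)_z = ∂F_y/∂x - ∂F_x/∂y = 11x^4 + 11y^4.

On z = 3, (curl F)_z = 11x^4 + 11y^4.

Convert to polar (x = r cos θ, y = r sin θ, dA = r dr dθ); the integrand becomes 11r^4(sin(θ)^4 + cos(θ)^4), so

    ∬_D (curl F)_z dA = ∫_0^{2π} ∫_0^{3} (11r^4(sin(θ)^4 + cos(θ)^4)) · r dr dθ.

Inner (r from 0 to 3): 2673sin(θ)^4/2 + 2673cos(θ)^4/2.
Outer (θ from 0 to 2π): 8019π/4.

Therefore ∮_C F · dr = 8019π/4.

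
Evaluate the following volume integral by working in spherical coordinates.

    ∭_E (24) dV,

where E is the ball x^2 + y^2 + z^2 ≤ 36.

In spherical coordinates, x = ρ sin(φ) cos(θ), y = ρ sin(φ) sin(θ), z = ρ cos(φ), and dV = ρ^2 sin(φ) dρ dφ dθ.

The integrand becomes 24, so

    ∭_E (24) dV = ∫_{0}^{2π} ∫_{0}^{π} ∫_{0}^{6} (24) · ρ^2 sin(φ) dρ dφ dθ.

Inner (ρ): 1728sin(φ).
Middle (φ): 3456.
Outer (θ): 6912π.

Therefore the triple integral equals 6912π.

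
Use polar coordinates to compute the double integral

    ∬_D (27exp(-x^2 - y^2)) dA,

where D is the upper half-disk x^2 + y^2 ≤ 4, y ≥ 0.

The region D is 0 ≤ r ≤ 2, 0 ≤ θ ≤ π in polar coordinates, where x = r cos(θ), y = r sin(θ), and dA = r dr dθ.

Under the substitution, the integrand becomes 27exp(-r^2), so

    ∬_D (27exp(-x^2 - y^2)) dA = ∫_{0}^{π} ∫_{0}^{2} (27exp(-r^2)) · r dr dθ.

Inner integral (in r): ∫_{0}^{2} (27exp(-r^2)) · r dr = 27/2 - 27exp(-4)/2.

Outer integral (in θ): ∫_{0}^{π} (27/2 - 27exp(-4)/2) dθ = -27π (1 - exp(4))exp(-4)/2.

Therefore ∬_D (27exp(-x^2 - y^2)) dA = -27π (1 - exp(4))exp(-4)/2.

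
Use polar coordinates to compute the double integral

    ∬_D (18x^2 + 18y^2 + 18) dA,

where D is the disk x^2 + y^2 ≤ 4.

The region D is 0 ≤ r ≤ 2, 0 ≤ θ ≤ 2π in polar coordinates, where x = r cos(θ), y = r sin(θ), and dA = r dr dθ.

Under the substitution, the integrand becomes 18r^2 + 18, so

    ∬_D (18x^2 + 18y^2 + 18) dA = ∫_{0}^{2π} ∫_{0}^{2} (18r^2 + 18) · r dr dθ.

Inner integral (in r): ∫_{0}^{2} (18r^2 + 18) · r dr = 108.

Outer integral (in θ): ∫_{0}^{2π} (108) dθ = 216π.

Therefore ∬_D (18x^2 + 18y^2 + 18) dA = 216π.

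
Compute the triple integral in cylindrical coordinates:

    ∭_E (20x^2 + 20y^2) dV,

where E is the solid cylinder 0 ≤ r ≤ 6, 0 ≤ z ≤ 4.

In cylindrical coordinates, x = r cos(θ), y = r sin(θ), z = z, and dV = r dr dθ dz.

The integrand becomes 20r^2, so

    ∭_E (20x^2 + 20y^2) dV = ∫_{0}^{2π} ∫_{0}^{6} ∫_{0}^{4} (20r^2) · r dz dr dθ.

Inner (z): 80r^3.
Middle (r from 0 to 6): 25920.
Outer (θ): 51840π.

Therefore the triple integral equals 51840π.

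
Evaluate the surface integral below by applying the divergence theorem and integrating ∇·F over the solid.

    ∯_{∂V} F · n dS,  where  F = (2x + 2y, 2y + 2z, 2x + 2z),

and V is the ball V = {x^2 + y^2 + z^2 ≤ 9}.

By the divergence theorem,

    ∯_{∂V} F · n dS = ∭_V (∇ · F) dV.

Compute the divergence:
    ∇ · F = ∂F_x/∂x + ∂F_y/∂y + ∂F_z/∂z = 2 + 2 + 2 = 6.

In spherical coordinates, x = ρ sin(φ) cos(θ), y = ρ sin(φ) sin(θ), z = ρ cos(φ), dV = ρ^2 sin(φ) dρ dφ dθ, with 0 ≤ ρ ≤ 3, 0 ≤ φ ≤ π, 0 ≤ θ ≤ 2π.

The integrand, after substitution and multiplying by the volume element, becomes (6) · ρ^2 sin(φ), so

    ∭_V (∇·F) dV = ∫_0^{2π} ∫_0^{π} ∫_0^{3} (6) · ρ^2 sin(φ) dρ dφ dθ.

Inner (ρ from 0 to 3): 54sin(φ).
Middle (φ from 0 to π): 108.
Outer (θ from 0 to 2π): 216π.

Therefore ∯_{∂V} F · n dS = 216π.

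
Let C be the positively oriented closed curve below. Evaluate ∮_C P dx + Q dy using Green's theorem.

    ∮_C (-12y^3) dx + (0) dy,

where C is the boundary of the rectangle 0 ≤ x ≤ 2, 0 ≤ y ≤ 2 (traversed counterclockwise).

Green's theorem converts the closed line integral into a double integral over the enclosed region D:

    ∮_C P dx + Q dy = ∬_D (∂Q/∂x - ∂P/∂y) dA.

Here P = -12y^3, Q = 0, so

    ∂Q/∂x = 0,    ∂P/∂y = -36y^2,
    ∂Q/∂x - ∂P/∂y = 36y^2.

D is the region 0 ≤ x ≤ 2, 0 ≤ y ≤ 2. Evaluating the double integral:

    ∬_D (36y^2) dA = ∫_0^{2} ∫_0^{2} (36y^2) dy dx.

Inner (y from 0 to 2): 96.
Outer (x from 0 to 2): 192.

Therefore ∮_C P dx + Q dy = 192.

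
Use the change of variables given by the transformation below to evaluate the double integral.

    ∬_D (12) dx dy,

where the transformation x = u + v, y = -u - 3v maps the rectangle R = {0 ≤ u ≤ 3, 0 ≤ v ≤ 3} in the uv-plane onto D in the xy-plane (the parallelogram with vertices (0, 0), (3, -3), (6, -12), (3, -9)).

Compute the Jacobian determinant of (x, y) with respect to (u, v):

    ∂(x,y)/∂(u,v) = | 1  1 | = (1)(-3) - (1)(-1) = -2.
                   | -1  -3 |

Its absolute value is |J| = 2 (the area scaling factor).

Substituting x = u + v, y = -u - 3v into the integrand,

    12 → 12,

so the integral becomes

    ∬_R (12) · |J| du dv = ∫_0^3 ∫_0^3 (24) dv du.

Inner (v): 72.
Outer (u): 216.

Therefore ∬_D (12) dx dy = 216.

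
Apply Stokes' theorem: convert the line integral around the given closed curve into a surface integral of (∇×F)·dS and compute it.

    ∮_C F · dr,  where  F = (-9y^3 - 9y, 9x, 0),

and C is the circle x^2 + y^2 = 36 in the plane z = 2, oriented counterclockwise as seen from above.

Let S be the flat disk x^2 + y^2 ≤ 36 in the plane z = 2, with upward unit normal n̂ = ẑ. By Stokes' theorem,

    ∮_C F · dr = ∬_S (∇ × F) · n̂ dS = ∬_D (curl F)_z dA,

where D is the disk x^2 + y^2 ≤ 36.

Compute the curl of F = (-9y^3 - 9y, 9x, 0):
    (∇ × F)_x = ∂F_z/∂y - ∂F_y/∂z = 0,
    (∇ × F)_y = ∂F_x/∂z - ∂F_z/∂x = 0,
    (∇ × F)_z = ∂F_y/∂x - ∂F_x/∂y = 27y^2 + 18.

On z = 2, (curl F)_z = 27y^2 + 18.

Convert to polar (x = r cos θ, y = r sin θ, dA = r dr dθ); the integrand becomes 27r^2sin(θ)^2 + 18, so

    ∬_D (curl F)_z dA = ∫_0^{2π} ∫_0^{6} (27r^2sin(θ)^2 + 18) · r dr dθ.

Inner (r from 0 to 6): 8748sin(θ)^2 + 324.
Outer (θ from 0 to 2π): 9396π.

Therefore ∮_C F · dr = 9396π.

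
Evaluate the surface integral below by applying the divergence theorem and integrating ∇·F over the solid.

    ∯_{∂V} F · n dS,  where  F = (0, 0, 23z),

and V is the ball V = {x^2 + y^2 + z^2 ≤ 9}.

By the divergence theorem,

    ∯_{∂V} F · n dS = ∭_V (∇ · F) dV.

Compute the divergence:
    ∇ · F = ∂F_x/∂x + ∂F_y/∂y + ∂F_z/∂z = 0 + 0 + 23 = 23.

In spherical coordinates, x = ρ sin(φ) cos(θ), y = ρ sin(φ) sin(θ), z = ρ cos(φ), dV = ρ^2 sin(φ) dρ dφ dθ, with 0 ≤ ρ ≤ 3, 0 ≤ φ ≤ π, 0 ≤ θ ≤ 2π.

The integrand, after substitution and multiplying by the volume element, becomes (23) · ρ^2 sin(φ), so

    ∭_V (∇·F) dV = ∫_0^{2π} ∫_0^{π} ∫_0^{3} (23) · ρ^2 sin(φ) dρ dφ dθ.

Inner (ρ from 0 to 3): 207sin(φ).
Middle (φ from 0 to π): 414.
Outer (θ from 0 to 2π): 828π.

Therefore ∯_{∂V} F · n dS = 828π.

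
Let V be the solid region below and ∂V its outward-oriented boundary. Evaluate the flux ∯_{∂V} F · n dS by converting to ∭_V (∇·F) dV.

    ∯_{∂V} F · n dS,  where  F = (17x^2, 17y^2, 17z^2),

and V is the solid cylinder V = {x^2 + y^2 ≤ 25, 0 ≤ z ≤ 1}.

By the divergence theorem,

    ∯_{∂V} F · n dS = ∭_V (∇ · F) dV.

Compute the divergence:
    ∇ · F = ∂F_x/∂x + ∂F_y/∂y + ∂F_z/∂z = 34x + 34y + 34z.

In cylindrical coordinates, x = r cos(θ), y = r sin(θ), z = z, dV = r dr dθ dz, with 0 ≤ r ≤ 5, 0 ≤ θ ≤ 2π, 0 ≤ z ≤ 1.

The integrand, after substitution and multiplying by the volume element, becomes (34sqrt(2)r sin(θ + π/4) + 34z) · r, so

    ∭_V (∇·F) dV = ∫_0^{2π} ∫_0^{5} ∫_0^{1} (34sqrt(2)r sin(θ + π/4) + 34z) · r dz dr dθ.

Inner (z from 0 to 1): 17r (2sqrt(2)r sin(θ + π/4) + 1).
Middle (r from 0 to 5): 4250sqrt(2)sin(θ + π/4)/3 + 425/2.
Outer (θ from 0 to 2π): 425π.

Therefore ∯_{∂V} F · n dS = 425π.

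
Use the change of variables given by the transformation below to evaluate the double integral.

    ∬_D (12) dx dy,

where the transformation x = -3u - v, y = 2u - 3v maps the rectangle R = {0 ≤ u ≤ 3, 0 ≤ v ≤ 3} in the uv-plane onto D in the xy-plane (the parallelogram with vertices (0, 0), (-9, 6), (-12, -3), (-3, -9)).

Compute the Jacobian determinant of (x, y) with respect to (u, v):

    ∂(x,y)/∂(u,v) = | -3  -1 | = (-3)(-3) - (-1)(2) = 11.
                   | 2  -3 |

Its absolute value is |J| = 11 (the area scaling factor).

Substituting x = -3u - v, y = 2u - 3v into the integrand,

    12 → 12,

so the integral becomes

    ∬_R (12) · |J| du dv = ∫_0^3 ∫_0^3 (132) dv du.

Inner (v): 396.
Outer (u): 1188.

Therefore ∬_D (12) dx dy = 1188.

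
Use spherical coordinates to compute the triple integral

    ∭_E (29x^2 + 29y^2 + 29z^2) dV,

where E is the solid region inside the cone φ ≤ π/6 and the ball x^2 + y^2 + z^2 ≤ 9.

In spherical coordinates, x = ρ sin(φ) cos(θ), y = ρ sin(φ) sin(θ), z = ρ cos(φ), and dV = ρ^2 sin(φ) dρ dφ dθ.

The integrand becomes 29ρ^2, so

    ∭_E (29x^2 + 29y^2 + 29z^2) dV = ∫_{0}^{2π} ∫_{0}^{π/6} ∫_{0}^{3} (29ρ^2) · ρ^2 sin(φ) dρ dφ dθ.

Inner (ρ): 7047sin(φ)/5.
Middle (φ): 7047/5 - 7047sqrt(3)/10.
Outer (θ): 7047π (2 - sqrt(3))/5.

Therefore the triple integral equals 7047π (2 - sqrt(3))/5.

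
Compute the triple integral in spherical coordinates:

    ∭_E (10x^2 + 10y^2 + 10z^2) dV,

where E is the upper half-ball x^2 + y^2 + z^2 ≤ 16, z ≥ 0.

In spherical coordinates, x = ρ sin(φ) cos(θ), y = ρ sin(φ) sin(θ), z = ρ cos(φ), and dV = ρ^2 sin(φ) dρ dφ dθ.

The integrand becomes 10ρ^2, so

    ∭_E (10x^2 + 10y^2 + 10z^2) dV = ∫_{0}^{2π} ∫_{0}^{π/2} ∫_{0}^{4} (10ρ^2) · ρ^2 sin(φ) dρ dφ dθ.

Inner (ρ): 2048sin(φ).
Middle (φ): 2048.
Outer (θ): 4096π.

Therefore the triple integral equals 4096π.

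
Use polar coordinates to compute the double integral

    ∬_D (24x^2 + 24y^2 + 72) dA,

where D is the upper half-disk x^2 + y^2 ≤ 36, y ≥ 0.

The region D is 0 ≤ r ≤ 6, 0 ≤ θ ≤ π in polar coordinates, where x = r cos(θ), y = r sin(θ), and dA = r dr dθ.

Under the substitution, the integrand becomes 24r^2 + 72, so

    ∬_D (24x^2 + 24y^2 + 72) dA = ∫_{0}^{π} ∫_{0}^{6} (24r^2 + 72) · r dr dθ.

Inner integral (in r): ∫_{0}^{6} (24r^2 + 72) · r dr = 9072.

Outer integral (in θ): ∫_{0}^{π} (9072) dθ = 9072π.

Therefore ∬_D (24x^2 + 24y^2 + 72) dA = 9072π.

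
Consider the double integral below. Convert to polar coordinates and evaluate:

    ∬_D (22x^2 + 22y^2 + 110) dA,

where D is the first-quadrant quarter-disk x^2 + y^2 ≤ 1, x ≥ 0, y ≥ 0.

The region D is 0 ≤ r ≤ 1, 0 ≤ θ ≤ π/2 in polar coordinates, where x = r cos(θ), y = r sin(θ), and dA = r dr dθ.

Under the substitution, the integrand becomes 22r^2 + 110, so

    ∬_D (22x^2 + 22y^2 + 110) dA = ∫_{0}^{π/2} ∫_{0}^{1} (22r^2 + 110) · r dr dθ.

Inner integral (in r): ∫_{0}^{1} (22r^2 + 110) · r dr = 121/2.

Outer integral (in θ): ∫_{0}^{π/2} (121/2) dθ = 121π/4.

Therefore ∬_D (22x^2 + 22y^2 + 110) dA = 121π/4.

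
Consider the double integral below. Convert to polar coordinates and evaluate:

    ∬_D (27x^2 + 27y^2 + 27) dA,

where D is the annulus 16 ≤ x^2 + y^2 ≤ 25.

The region D is 4 ≤ r ≤ 5, 0 ≤ θ ≤ 2π in polar coordinates, where x = r cos(θ), y = r sin(θ), and dA = r dr dθ.

Under the substitution, the integrand becomes 27r^2 + 27, so

    ∬_D (27x^2 + 27y^2 + 27) dA = ∫_{0}^{2π} ∫_{4}^{5} (27r^2 + 27) · r dr dθ.

Inner integral (in r): ∫_{4}^{5} (27r^2 + 27) · r dr = 10449/4.

Outer integral (in θ): ∫_{0}^{2π} (10449/4) dθ = 10449π/2.

Therefore ∬_D (27x^2 + 27y^2 + 27) dA = 10449π/2.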